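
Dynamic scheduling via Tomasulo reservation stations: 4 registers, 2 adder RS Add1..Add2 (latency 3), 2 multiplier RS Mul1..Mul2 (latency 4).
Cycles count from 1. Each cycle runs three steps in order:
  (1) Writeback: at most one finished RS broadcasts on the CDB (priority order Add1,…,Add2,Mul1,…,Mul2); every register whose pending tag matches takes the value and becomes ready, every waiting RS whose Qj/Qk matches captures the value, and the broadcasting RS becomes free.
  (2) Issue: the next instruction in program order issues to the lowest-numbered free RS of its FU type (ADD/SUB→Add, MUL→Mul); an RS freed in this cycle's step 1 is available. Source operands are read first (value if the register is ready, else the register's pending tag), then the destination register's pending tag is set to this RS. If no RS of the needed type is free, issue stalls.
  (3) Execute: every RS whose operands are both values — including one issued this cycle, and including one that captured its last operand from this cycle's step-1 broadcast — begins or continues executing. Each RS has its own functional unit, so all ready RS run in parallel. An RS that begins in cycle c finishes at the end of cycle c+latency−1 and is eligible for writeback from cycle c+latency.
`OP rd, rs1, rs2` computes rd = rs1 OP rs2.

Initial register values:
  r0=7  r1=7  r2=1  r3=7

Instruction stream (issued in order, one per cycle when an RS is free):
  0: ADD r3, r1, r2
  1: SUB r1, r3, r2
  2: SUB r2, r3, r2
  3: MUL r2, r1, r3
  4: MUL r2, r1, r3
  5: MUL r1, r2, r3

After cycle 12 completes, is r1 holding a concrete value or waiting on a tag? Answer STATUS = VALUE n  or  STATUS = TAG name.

cycle 1: issue ADD r3<-Add1 // r0:7,r1:7,r2:1,r3:Add1
cycle 2: issue SUB r1<-Add2 // r0:7,r1:Add2,r2:1,r3:Add1
cycle 3: stall // r0:7,r1:Add2,r2:1,r3:Add1
cycle 4: CDB Add1=8; issue SUB r2<-Add1 // r0:7,r1:Add2,r2:Add1,r3:8
cycle 5: issue MUL r2<-Mul1 // r0:7,r1:Add2,r2:Mul1,r3:8
cycle 6: issue MUL r2<-Mul2 // r0:7,r1:Add2,r2:Mul2,r3:8
cycle 7: CDB Add1=7; stall // r0:7,r1:Add2,r2:Mul2,r3:8
cycle 8: CDB Add2=7; stall // r0:7,r1:7,r2:Mul2,r3:8
cycle 9: stall // r0:7,r1:7,r2:Mul2,r3:8
cycle 10: stall // r0:7,r1:7,r2:Mul2,r3:8
cycle 11: stall // r0:7,r1:7,r2:Mul2,r3:8
cycle 12: CDB Mul1=56; issue MUL r1<-Mul1 // r0:7,r1:Mul1,r2:Mul2,r3:8

STATUS = TAG Mul1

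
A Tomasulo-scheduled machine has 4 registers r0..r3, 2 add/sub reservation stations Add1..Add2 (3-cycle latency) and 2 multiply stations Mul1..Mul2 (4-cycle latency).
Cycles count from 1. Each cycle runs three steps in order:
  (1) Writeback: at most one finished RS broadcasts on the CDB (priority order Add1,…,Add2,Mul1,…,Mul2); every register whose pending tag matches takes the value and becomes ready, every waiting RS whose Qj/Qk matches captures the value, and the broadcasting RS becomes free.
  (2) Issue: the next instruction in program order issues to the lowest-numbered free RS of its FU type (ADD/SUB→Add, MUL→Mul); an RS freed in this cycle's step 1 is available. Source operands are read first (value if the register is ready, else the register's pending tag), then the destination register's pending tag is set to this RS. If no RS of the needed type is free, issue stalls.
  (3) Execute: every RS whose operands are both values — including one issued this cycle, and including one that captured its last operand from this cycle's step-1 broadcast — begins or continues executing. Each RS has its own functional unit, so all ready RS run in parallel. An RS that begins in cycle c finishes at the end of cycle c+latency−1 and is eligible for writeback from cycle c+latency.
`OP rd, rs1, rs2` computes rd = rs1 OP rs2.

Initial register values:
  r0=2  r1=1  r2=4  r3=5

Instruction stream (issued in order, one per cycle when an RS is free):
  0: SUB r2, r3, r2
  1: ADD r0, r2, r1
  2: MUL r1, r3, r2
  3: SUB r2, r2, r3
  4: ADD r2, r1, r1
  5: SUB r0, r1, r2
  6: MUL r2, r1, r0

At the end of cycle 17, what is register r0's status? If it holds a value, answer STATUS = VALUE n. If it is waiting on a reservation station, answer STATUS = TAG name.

c1: issue SUB r2<-Add1 | r0:2,r1:1,r2:Add1,r3:5
c2: issue ADD r0<-Add2 | r0:Add2,r1:1,r2:Add1,r3:5
c3: issue MUL r1<-Mul1 | r0:Add2,r1:Mul1,r2:Add1,r3:5
c4: CDB Add1=1; issue SUB r2<-Add1 | r0:Add2,r1:Mul1,r2:Add1,r3:5
c5: stall | r0:Add2,r1:Mul1,r2:Add1,r3:5
c6: stall | r0:Add2,r1:Mul1,r2:Add1,r3:5
c7: CDB Add1=-4; issue ADD r2<-Add1 | r0:Add2,r1:Mul1,r2:Add1,r3:5
c8: CDB Add2=2; issue SUB r0<-Add2 | r0:Add2,r1:Mul1,r2:Add1,r3:5
c9: CDB Mul1=5; issue MUL r2<-Mul1 | r0:Add2,r1:5,r2:Mul1,r3:5
c10: - | r0:Add2,r1:5,r2:Mul1,r3:5
c11: - | r0:Add2,r1:5,r2:Mul1,r3:5
c12: CDB Add1=10 | r0:Add2,r1:5,r2:Mul1,r3:5
c13: - | r0:Add2,r1:5,r2:Mul1,r3:5
c14: - | r0:Add2,r1:5,r2:Mul1,r3:5
c15: CDB Add2=-5 | r0:-5,r1:5,r2:Mul1,r3:5
c16: - | r0:-5,r1:5,r2:Mul1,r3:5
c17: - | r0:-5,r1:5,r2:Mul1,r3:5

STATUS = VALUE -5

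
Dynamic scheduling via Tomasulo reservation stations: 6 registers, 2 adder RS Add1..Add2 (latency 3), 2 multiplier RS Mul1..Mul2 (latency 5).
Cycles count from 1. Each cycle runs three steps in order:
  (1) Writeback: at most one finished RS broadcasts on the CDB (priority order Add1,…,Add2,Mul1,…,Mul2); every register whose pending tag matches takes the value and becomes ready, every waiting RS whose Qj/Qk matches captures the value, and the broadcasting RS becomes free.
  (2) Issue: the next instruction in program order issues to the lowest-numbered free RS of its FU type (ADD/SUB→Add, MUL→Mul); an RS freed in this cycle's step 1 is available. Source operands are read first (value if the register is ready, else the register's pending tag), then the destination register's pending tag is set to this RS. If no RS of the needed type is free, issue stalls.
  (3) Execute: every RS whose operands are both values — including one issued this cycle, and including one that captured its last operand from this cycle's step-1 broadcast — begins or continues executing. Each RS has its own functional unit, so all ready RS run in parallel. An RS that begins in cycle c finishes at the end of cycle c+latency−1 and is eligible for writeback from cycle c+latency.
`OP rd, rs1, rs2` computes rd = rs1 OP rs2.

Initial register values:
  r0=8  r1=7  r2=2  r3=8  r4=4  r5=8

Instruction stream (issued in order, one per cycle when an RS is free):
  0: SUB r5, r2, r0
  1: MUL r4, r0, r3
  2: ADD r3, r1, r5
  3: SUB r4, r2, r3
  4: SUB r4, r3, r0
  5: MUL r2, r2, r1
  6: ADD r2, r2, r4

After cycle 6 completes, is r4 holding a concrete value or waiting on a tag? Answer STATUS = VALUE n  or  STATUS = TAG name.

  c1: issue SUB r5<-Add1  regs: r0:8,r1:7,r2:2,r3:8,r4:4,r5:Add1
  c2: issue MUL r4<-Mul1  regs: r0:8,r1:7,r2:2,r3:8,r4:Mul1,r5:Add1
  c3: issue ADD r3<-Add2  regs: r0:8,r1:7,r2:2,r3:Add2,r4:Mul1,r5:Add1
  c4: CDB Add1=-6; issue SUB r4<-Add1  regs: r0:8,r1:7,r2:2,r3:Add2,r4:Add1,r5:-6
  c5: stall  regs: r0:8,r1:7,r2:2,r3:Add2,r4:Add1,r5:-6
  c6: stall  regs: r0:8,r1:7,r2:2,r3:Add2,r4:Add1,r5:-6

STATUS = TAG Add1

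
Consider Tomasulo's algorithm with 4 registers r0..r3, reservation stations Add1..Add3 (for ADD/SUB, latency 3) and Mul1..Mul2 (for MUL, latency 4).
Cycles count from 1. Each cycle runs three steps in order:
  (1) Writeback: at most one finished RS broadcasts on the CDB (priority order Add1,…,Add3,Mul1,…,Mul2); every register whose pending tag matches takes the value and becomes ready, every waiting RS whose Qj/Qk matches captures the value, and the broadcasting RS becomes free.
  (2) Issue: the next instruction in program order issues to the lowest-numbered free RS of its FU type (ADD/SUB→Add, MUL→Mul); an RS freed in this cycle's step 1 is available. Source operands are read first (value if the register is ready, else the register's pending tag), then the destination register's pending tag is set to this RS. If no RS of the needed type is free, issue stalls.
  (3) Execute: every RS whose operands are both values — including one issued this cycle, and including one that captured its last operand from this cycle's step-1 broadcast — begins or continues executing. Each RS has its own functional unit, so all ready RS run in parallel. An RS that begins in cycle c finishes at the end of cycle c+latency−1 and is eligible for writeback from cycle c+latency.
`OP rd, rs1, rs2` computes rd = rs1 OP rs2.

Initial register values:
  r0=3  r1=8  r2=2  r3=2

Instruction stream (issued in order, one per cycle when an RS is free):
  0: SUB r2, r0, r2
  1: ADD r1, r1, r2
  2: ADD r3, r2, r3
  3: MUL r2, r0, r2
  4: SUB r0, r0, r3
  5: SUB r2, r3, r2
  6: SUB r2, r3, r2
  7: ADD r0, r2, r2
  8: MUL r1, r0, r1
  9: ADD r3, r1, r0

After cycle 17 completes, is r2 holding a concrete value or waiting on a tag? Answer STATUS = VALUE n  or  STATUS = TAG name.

STATUS = VALUE 3

  c1: issue SUB r2<-Add1  regs: r0:3,r1:8,r2:Add1,r3:2
  c2: issue ADD r1<-Add2  regs: r0:3,r1:Add2,r2:Add1,r3:2
  c3: issue ADD r3<-Add3  regs: r0:3,r1:Add2,r2:Add1,r3:Add3
  c4: CDB Add1=1; issue MUL r2<-Mul1  regs: r0:3,r1:Add2,r2:Mul1,r3:Add3
  c5: issue SUB r0<-Add1  regs: r0:Add1,r1:Add2,r2:Mul1,r3:Add3
  c6: stall  regs: r0:Add1,r1:Add2,r2:Mul1,r3:Add3
  c7: CDB Add2=9; issue SUB r2<-Add2  regs: r0:Add1,r1:9,r2:Add2,r3:Add3
  c8: CDB Add3=3; issue SUB r2<-Add3  regs: r0:Add1,r1:9,r2:Add3,r3:3
  c9: CDB Mul1=3; stall  regs: r0:Add1,r1:9,r2:Add3,r3:3
  c10: stall  regs: r0:Add1,r1:9,r2:Add3,r3:3
  c11: CDB Add1=0; issue ADD r0<-Add1  regs: r0:Add1,r1:9,r2:Add3,r3:3
  c12: CDB Add2=0; issue MUL r1<-Mul1  regs: r0:Add1,r1:Mul1,r2:Add3,r3:3
  c13: issue ADD r3<-Add2  regs: r0:Add1,r1:Mul1,r2:Add3,r3:Add2
  c14: -  regs: r0:Add1,r1:Mul1,r2:Add3,r3:Add2
  c15: CDB Add3=3  regs: r0:Add1,r1:Mul1,r2:3,r3:Add2
  c16: -  regs: r0:Add1,r1:Mul1,r2:3,r3:Add2
  c17: -  regs: r0:Add1,r1:Mul1,r2:3,r3:Add2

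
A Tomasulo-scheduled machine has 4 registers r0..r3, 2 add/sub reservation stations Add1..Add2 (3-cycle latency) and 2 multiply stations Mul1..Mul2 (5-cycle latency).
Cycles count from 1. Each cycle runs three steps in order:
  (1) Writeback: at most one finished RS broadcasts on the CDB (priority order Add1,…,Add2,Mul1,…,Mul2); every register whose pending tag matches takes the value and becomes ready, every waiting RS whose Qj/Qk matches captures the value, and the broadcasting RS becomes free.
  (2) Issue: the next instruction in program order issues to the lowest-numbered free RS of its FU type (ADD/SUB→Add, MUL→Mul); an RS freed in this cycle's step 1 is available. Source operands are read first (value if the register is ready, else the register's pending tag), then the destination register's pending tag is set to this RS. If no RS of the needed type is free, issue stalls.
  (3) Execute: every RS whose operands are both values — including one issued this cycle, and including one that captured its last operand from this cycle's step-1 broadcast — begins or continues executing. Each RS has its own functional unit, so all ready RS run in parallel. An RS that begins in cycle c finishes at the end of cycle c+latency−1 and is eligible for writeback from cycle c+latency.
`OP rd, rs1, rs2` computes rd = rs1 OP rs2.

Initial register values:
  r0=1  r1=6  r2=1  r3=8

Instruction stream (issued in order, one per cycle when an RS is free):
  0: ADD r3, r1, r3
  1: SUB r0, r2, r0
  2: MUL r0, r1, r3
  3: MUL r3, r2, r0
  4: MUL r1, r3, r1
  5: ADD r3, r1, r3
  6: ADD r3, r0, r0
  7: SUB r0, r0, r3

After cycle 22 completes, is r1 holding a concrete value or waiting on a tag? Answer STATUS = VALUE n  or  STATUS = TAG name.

c1: issue ADD r3<-Add1 | r0:1,r1:6,r2:1,r3:Add1
c2: issue SUB r0<-Add2 | r0:Add2,r1:6,r2:1,r3:Add1
c3: issue MUL r0<-Mul1 | r0:Mul1,r1:6,r2:1,r3:Add1
c4: CDB Add1=14; issue MUL r3<-Mul2 | r0:Mul1,r1:6,r2:1,r3:Mul2
c5: CDB Add2=0; stall | r0:Mul1,r1:6,r2:1,r3:Mul2
c6: stall | r0:Mul1,r1:6,r2:1,r3:Mul2
c7: stall | r0:Mul1,r1:6,r2:1,r3:Mul2
c8: stall | r0:Mul1,r1:6,r2:1,r3:Mul2
c9: CDB Mul1=84; issue MUL r1<-Mul1 | r0:84,r1:Mul1,r2:1,r3:Mul2
c10: issue ADD r3<-Add1 | r0:84,r1:Mul1,r2:1,r3:Add1
c11: issue ADD r3<-Add2 | r0:84,r1:Mul1,r2:1,r3:Add2
c12: stall | r0:84,r1:Mul1,r2:1,r3:Add2
c13: stall | r0:84,r1:Mul1,r2:1,r3:Add2
c14: CDB Add2=168; issue SUB r0<-Add2 | r0:Add2,r1:Mul1,r2:1,r3:168
c15: CDB Mul2=84 | r0:Add2,r1:Mul1,r2:1,r3:168
c16: - | r0:Add2,r1:Mul1,r2:1,r3:168
c17: CDB Add2=-84 | r0:-84,r1:Mul1,r2:1,r3:168
c18: - | r0:-84,r1:Mul1,r2:1,r3:168
c19: - | r0:-84,r1:Mul1,r2:1,r3:168
c20: CDB Mul1=504 | r0:-84,r1:504,r2:1,r3:168
c21: - | r0:-84,r1:504,r2:1,r3:168
c22: - | r0:-84,r1:504,r2:1,r3:168

STATUS = VALUE 504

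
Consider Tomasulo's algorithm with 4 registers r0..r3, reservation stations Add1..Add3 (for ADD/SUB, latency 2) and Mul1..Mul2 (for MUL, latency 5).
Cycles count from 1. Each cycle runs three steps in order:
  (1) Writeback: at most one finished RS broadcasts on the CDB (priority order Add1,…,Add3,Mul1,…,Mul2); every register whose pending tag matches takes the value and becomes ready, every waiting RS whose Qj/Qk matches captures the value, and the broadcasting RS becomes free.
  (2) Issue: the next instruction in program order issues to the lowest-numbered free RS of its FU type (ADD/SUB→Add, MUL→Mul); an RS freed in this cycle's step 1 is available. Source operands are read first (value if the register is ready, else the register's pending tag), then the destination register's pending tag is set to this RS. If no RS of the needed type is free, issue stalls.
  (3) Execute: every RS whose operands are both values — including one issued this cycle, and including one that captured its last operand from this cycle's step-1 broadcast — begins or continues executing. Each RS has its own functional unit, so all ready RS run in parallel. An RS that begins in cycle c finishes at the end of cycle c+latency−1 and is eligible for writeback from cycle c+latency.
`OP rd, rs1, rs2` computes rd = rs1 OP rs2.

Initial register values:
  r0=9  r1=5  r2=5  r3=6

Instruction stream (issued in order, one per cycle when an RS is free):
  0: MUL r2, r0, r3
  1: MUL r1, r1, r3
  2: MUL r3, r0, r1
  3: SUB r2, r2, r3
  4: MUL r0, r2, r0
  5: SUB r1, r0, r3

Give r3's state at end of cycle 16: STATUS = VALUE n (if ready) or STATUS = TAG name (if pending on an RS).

c1: issue MUL r2<-Mul1 | r0:9,r1:5,r2:Mul1,r3:6
c2: issue MUL r1<-Mul2 | r0:9,r1:Mul2,r2:Mul1,r3:6
c3: stall | r0:9,r1:Mul2,r2:Mul1,r3:6
c4: stall | r0:9,r1:Mul2,r2:Mul1,r3:6
c5: stall | r0:9,r1:Mul2,r2:Mul1,r3:6
c6: CDB Mul1=54; issue MUL r3<-Mul1 | r0:9,r1:Mul2,r2:54,r3:Mul1
c7: CDB Mul2=30; issue SUB r2<-Add1 | r0:9,r1:30,r2:Add1,r3:Mul1
c8: issue MUL r0<-Mul2 | r0:Mul2,r1:30,r2:Add1,r3:Mul1
c9: issue SUB r1<-Add2 | r0:Mul2,r1:Add2,r2:Add1,r3:Mul1
c10: - | r0:Mul2,r1:Add2,r2:Add1,r3:Mul1
c11: - | r0:Mul2,r1:Add2,r2:Add1,r3:Mul1
c12: CDB Mul1=270 | r0:Mul2,r1:Add2,r2:Add1,r3:270
c13: - | r0:Mul2,r1:Add2,r2:Add1,r3:270
c14: CDB Add1=-216 | r0:Mul2,r1:Add2,r2:-216,r3:270
c15: - | r0:Mul2,r1:Add2,r2:-216,r3:270
c16: - | r0:Mul2,r1:Add2,r2:-216,r3:270

STATUS = VALUE 270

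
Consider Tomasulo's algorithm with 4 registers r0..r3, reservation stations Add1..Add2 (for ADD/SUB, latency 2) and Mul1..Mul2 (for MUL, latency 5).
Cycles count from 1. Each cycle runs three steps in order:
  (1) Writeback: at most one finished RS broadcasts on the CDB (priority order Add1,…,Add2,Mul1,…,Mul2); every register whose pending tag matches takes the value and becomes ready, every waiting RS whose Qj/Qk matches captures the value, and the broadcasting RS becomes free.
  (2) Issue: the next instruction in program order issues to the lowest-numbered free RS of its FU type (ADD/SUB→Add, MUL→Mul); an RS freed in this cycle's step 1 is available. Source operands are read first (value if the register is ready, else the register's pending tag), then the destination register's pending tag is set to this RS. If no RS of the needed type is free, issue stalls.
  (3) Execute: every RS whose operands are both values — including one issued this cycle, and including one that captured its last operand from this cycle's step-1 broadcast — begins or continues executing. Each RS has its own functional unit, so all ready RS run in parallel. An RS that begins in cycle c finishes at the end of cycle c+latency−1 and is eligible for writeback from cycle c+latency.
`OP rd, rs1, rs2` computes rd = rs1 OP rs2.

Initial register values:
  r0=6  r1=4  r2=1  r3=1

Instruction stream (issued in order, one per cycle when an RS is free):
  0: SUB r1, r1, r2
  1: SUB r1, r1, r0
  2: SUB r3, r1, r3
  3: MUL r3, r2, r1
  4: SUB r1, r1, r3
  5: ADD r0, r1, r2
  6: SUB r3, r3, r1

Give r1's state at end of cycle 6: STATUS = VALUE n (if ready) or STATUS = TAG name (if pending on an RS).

  c1: issue SUB r1<-Add1  regs: r0:6,r1:Add1,r2:1,r3:1
  c2: issue SUB r1<-Add2  regs: r0:6,r1:Add2,r2:1,r3:1
  c3: CDB Add1=3; issue SUB r3<-Add1  regs: r0:6,r1:Add2,r2:1,r3:Add1
  c4: issue MUL r3<-Mul1  regs: r0:6,r1:Add2,r2:1,r3:Mul1
  c5: CDB Add2=-3; issue SUB r1<-Add2  regs: r0:6,r1:Add2,r2:1,r3:Mul1
  c6: stall  regs: r0:6,r1:Add2,r2:1,r3:Mul1

STATUS = TAG Add2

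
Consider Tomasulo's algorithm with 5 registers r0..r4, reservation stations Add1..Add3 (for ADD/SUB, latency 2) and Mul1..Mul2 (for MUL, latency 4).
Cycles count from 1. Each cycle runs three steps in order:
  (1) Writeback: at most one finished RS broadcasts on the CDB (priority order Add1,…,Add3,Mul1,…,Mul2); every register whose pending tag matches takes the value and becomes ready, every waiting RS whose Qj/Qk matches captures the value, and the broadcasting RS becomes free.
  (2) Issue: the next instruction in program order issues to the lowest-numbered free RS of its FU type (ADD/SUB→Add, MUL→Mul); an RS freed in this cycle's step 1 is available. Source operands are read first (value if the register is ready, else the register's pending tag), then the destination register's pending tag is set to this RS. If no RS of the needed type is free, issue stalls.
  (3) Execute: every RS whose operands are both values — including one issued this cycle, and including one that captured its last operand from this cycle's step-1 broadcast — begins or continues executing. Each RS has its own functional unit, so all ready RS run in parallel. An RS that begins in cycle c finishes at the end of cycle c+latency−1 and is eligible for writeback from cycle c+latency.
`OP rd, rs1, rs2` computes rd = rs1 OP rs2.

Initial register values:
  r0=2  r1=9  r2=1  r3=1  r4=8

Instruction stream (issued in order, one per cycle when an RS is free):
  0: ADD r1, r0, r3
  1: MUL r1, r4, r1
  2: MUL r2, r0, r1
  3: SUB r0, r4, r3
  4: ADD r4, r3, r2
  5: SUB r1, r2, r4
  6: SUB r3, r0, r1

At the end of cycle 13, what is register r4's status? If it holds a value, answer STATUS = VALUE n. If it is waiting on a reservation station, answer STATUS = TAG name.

  c1: issue ADD r1<-Add1  regs: r0:2,r1:Add1,r2:1,r3:1,r4:8
  c2: issue MUL r1<-Mul1  regs: r0:2,r1:Mul1,r2:1,r3:1,r4:8
  c3: CDB Add1=3; issue MUL r2<-Mul2  regs: r0:2,r1:Mul1,r2:Mul2,r3:1,r4:8
  c4: issue SUB r0<-Add1  regs: r0:Add1,r1:Mul1,r2:Mul2,r3:1,r4:8
  c5: issue ADD r4<-Add2  regs: r0:Add1,r1:Mul1,r2:Mul2,r3:1,r4:Add2
  c6: CDB Add1=7; issue SUB r1<-Add1  regs: r0:7,r1:Add1,r2:Mul2,r3:1,r4:Add2
  c7: CDB Mul1=24; issue SUB r3<-Add3  regs: r0:7,r1:Add1,r2:Mul2,r3:Add3,r4:Add2
  c8: -  regs: r0:7,r1:Add1,r2:Mul2,r3:Add3,r4:Add2
  c9: -  regs: r0:7,r1:Add1,r2:Mul2,r3:Add3,r4:Add2
  c10: -  regs: r0:7,r1:Add1,r2:Mul2,r3:Add3,r4:Add2
  c11: CDB Mul2=48  regs: r0:7,r1:Add1,r2:48,r3:Add3,r4:Add2
  c12: -  regs: r0:7,r1:Add1,r2:48,r3:Add3,r4:Add2
  c13: CDB Add2=49  regs: r0:7,r1:Add1,r2:48,r3:Add3,r4:49

STATUS = VALUE 49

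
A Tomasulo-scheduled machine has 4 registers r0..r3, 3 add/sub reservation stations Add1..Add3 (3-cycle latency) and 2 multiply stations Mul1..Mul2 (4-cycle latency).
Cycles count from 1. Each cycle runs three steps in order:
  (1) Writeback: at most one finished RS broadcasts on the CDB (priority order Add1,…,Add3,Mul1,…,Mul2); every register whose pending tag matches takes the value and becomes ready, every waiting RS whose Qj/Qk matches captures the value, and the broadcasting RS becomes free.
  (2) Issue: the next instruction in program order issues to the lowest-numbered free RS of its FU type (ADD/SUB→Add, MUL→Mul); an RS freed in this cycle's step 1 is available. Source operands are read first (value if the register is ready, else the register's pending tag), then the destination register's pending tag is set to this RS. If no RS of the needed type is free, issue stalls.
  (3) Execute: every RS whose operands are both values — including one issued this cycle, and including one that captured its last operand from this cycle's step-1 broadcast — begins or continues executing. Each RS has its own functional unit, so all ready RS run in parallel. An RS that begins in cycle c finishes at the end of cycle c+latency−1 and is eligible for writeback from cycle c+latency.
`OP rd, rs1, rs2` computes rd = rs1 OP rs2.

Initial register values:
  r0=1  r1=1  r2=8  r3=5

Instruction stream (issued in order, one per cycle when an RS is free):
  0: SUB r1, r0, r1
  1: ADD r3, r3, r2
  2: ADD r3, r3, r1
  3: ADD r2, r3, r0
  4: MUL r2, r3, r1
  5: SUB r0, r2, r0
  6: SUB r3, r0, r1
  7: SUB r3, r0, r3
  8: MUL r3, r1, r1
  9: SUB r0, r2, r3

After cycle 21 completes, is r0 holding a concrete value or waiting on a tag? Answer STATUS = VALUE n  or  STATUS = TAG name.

STATUS = VALUE 0

c1: issue SUB r1<-Add1 | r0:1,r1:Add1,r2:8,r3:5
c2: issue ADD r3<-Add2 | r0:1,r1:Add1,r2:8,r3:Add2
c3: issue ADD r3<-Add3 | r0:1,r1:Add1,r2:8,r3:Add3
c4: CDB Add1=0; issue ADD r2<-Add1 | r0:1,r1:0,r2:Add1,r3:Add3
c5: CDB Add2=13; issue MUL r2<-Mul1 | r0:1,r1:0,r2:Mul1,r3:Add3
c6: issue SUB r0<-Add2 | r0:Add2,r1:0,r2:Mul1,r3:Add3
c7: stall | r0:Add2,r1:0,r2:Mul1,r3:Add3
c8: CDB Add3=13; issue SUB r3<-Add3 | r0:Add2,r1:0,r2:Mul1,r3:Add3
c9: stall | r0:Add2,r1:0,r2:Mul1,r3:Add3
c10: stall | r0:Add2,r1:0,r2:Mul1,r3:Add3
c11: CDB Add1=14; issue SUB r3<-Add1 | r0:Add2,r1:0,r2:Mul1,r3:Add1
c12: CDB Mul1=0; issue MUL r3<-Mul1 | r0:Add2,r1:0,r2:0,r3:Mul1
c13: stall | r0:Add2,r1:0,r2:0,r3:Mul1
c14: stall | r0:Add2,r1:0,r2:0,r3:Mul1
c15: CDB Add2=-1; issue SUB r0<-Add2 | r0:Add2,r1:0,r2:0,r3:Mul1
c16: CDB Mul1=0 | r0:Add2,r1:0,r2:0,r3:0
c17: - | r0:Add2,r1:0,r2:0,r3:0
c18: CDB Add3=-1 | r0:Add2,r1:0,r2:0,r3:0
c19: CDB Add2=0 | r0:0,r1:0,r2:0,r3:0
c20: - | r0:0,r1:0,r2:0,r3:0
c21: CDB Add1=0 | r0:0,r1:0,r2:0,r3:0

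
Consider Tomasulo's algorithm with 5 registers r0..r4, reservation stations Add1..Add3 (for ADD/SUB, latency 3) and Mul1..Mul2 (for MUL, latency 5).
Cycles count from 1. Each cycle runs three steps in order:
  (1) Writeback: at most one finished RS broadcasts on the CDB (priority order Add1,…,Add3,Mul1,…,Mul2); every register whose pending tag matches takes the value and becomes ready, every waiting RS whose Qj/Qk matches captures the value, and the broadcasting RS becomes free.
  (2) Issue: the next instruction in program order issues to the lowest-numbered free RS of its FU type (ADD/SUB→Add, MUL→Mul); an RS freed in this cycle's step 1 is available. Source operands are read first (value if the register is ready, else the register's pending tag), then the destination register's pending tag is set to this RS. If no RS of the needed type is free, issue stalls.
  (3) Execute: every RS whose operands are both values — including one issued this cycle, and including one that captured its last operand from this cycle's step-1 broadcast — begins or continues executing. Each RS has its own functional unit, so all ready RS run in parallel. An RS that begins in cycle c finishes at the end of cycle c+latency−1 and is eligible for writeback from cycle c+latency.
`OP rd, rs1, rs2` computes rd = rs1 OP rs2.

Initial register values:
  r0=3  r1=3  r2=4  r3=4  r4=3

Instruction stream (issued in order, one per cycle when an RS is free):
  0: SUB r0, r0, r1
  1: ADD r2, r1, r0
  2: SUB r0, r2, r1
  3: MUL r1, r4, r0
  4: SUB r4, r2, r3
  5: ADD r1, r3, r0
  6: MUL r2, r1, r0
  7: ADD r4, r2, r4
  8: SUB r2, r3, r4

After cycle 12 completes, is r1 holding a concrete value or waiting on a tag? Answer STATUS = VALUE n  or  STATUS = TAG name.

  c1: issue SUB r0<-Add1  regs: r0:Add1,r1:3,r2:4,r3:4,r4:3
  c2: issue ADD r2<-Add2  regs: r0:Add1,r1:3,r2:Add2,r3:4,r4:3
  c3: issue SUB r0<-Add3  regs: r0:Add3,r1:3,r2:Add2,r3:4,r4:3
  c4: CDB Add1=0; issue MUL r1<-Mul1  regs: r0:Add3,r1:Mul1,r2:Add2,r3:4,r4:3
  c5: issue SUB r4<-Add1  regs: r0:Add3,r1:Mul1,r2:Add2,r3:4,r4:Add1
  c6: stall  regs: r0:Add3,r1:Mul1,r2:Add2,r3:4,r4:Add1
  c7: CDB Add2=3; issue ADD r1<-Add2  regs: r0:Add3,r1:Add2,r2:3,r3:4,r4:Add1
  c8: issue MUL r2<-Mul2  regs: r0:Add3,r1:Add2,r2:Mul2,r3:4,r4:Add1
  c9: stall  regs: r0:Add3,r1:Add2,r2:Mul2,r3:4,r4:Add1
  c10: CDB Add1=-1; issue ADD r4<-Add1  regs: r0:Add3,r1:Add2,r2:Mul2,r3:4,r4:Add1
  c11: CDB Add3=0; issue SUB r2<-Add3  regs: r0:0,r1:Add2,r2:Add3,r3:4,r4:Add1
  c12: -  regs: r0:0,r1:Add2,r2:Add3,r3:4,r4:Add1

STATUS = TAG Add2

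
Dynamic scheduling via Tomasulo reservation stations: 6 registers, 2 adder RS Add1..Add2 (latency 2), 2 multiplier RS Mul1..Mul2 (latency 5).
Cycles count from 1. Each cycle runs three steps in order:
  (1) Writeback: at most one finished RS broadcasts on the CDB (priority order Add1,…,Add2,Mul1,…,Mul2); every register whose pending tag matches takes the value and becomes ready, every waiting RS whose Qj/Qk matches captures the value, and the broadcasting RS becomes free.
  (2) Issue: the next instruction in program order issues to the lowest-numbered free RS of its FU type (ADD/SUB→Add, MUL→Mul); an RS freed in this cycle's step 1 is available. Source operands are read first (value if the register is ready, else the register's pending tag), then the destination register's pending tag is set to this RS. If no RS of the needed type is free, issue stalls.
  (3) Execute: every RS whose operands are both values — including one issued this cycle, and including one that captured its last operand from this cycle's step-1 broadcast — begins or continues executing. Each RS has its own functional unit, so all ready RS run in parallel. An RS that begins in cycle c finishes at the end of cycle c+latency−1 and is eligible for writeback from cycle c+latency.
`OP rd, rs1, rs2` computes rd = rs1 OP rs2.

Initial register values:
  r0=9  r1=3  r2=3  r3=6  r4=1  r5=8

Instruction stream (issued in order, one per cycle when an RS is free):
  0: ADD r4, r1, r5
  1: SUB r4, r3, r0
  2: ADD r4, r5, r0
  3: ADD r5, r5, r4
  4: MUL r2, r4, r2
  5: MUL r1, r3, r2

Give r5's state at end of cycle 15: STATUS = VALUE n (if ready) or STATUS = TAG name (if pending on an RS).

  c1: issue ADD r4<-Add1  regs: r0:9,r1:3,r2:3,r3:6,r4:Add1,r5:8
  c2: issue SUB r4<-Add2  regs: r0:9,r1:3,r2:3,r3:6,r4:Add2,r5:8
  c3: CDB Add1=11; issue ADD r4<-Add1  regs: r0:9,r1:3,r2:3,r3:6,r4:Add1,r5:8
  c4: CDB Add2=-3; issue ADD r5<-Add2  regs: r0:9,r1:3,r2:3,r3:6,r4:Add1,r5:Add2
  c5: CDB Add1=17; issue MUL r2<-Mul1  regs: r0:9,r1:3,r2:Mul1,r3:6,r4:17,r5:Add2
  c6: issue MUL r1<-Mul2  regs: r0:9,r1:Mul2,r2:Mul1,r3:6,r4:17,r5:Add2
  c7: CDB Add2=25  regs: r0:9,r1:Mul2,r2:Mul1,r3:6,r4:17,r5:25
  c8: -  regs: r0:9,r1:Mul2,r2:Mul1,r3:6,r4:17,r5:25
  c9: -  regs: r0:9,r1:Mul2,r2:Mul1,r3:6,r4:17,r5:25
  c10: CDB Mul1=51  regs: r0:9,r1:Mul2,r2:51,r3:6,r4:17,r5:25
  c11: -  regs: r0:9,r1:Mul2,r2:51,r3:6,r4:17,r5:25
  c12: -  regs: r0:9,r1:Mul2,r2:51,r3:6,r4:17,r5:25
  c13: -  regs: r0:9,r1:Mul2,r2:51,r3:6,r4:17,r5:25
  c14: -  regs: r0:9,r1:Mul2,r2:51,r3:6,r4:17,r5:25
  c15: CDB Mul2=306  regs: r0:9,r1:306,r2:51,r3:6,r4:17,r5:25

STATUS = VALUE 25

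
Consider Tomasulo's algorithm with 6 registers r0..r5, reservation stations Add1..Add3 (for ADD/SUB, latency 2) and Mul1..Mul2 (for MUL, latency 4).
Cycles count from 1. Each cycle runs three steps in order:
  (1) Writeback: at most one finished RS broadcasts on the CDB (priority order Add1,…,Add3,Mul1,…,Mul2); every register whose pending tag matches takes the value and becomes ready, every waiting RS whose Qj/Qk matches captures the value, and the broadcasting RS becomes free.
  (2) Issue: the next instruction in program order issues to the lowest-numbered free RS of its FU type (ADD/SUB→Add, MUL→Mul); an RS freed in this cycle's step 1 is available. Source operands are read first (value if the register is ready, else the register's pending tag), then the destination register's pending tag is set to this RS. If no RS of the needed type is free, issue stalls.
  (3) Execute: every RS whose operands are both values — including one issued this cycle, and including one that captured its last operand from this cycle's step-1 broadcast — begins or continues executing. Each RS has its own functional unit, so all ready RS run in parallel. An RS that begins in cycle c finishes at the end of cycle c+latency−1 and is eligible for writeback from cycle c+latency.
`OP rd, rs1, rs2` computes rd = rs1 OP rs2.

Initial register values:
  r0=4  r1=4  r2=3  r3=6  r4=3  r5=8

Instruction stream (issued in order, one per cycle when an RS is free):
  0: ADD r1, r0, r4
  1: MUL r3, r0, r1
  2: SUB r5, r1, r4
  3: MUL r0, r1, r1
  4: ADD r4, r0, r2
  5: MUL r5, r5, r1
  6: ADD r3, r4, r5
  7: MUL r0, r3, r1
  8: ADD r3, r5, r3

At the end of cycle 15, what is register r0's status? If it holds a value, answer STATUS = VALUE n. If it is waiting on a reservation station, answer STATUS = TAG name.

STATUS = TAG Mul2

c1: issue ADD r1<-Add1 | r0:4,r1:Add1,r2:3,r3:6,r4:3,r5:8
c2: issue MUL r3<-Mul1 | r0:4,r1:Add1,r2:3,r3:Mul1,r4:3,r5:8
c3: CDB Add1=7; issue SUB r5<-Add1 | r0:4,r1:7,r2:3,r3:Mul1,r4:3,r5:Add1
c4: issue MUL r0<-Mul2 | r0:Mul2,r1:7,r2:3,r3:Mul1,r4:3,r5:Add1
c5: CDB Add1=4; issue ADD r4<-Add1 | r0:Mul2,r1:7,r2:3,r3:Mul1,r4:Add1,r5:4
c6: stall | r0:Mul2,r1:7,r2:3,r3:Mul1,r4:Add1,r5:4
c7: CDB Mul1=28; issue MUL r5<-Mul1 | r0:Mul2,r1:7,r2:3,r3:28,r4:Add1,r5:Mul1
c8: CDB Mul2=49; issue ADD r3<-Add2 | r0:49,r1:7,r2:3,r3:Add2,r4:Add1,r5:Mul1
c9: issue MUL r0<-Mul2 | r0:Mul2,r1:7,r2:3,r3:Add2,r4:Add1,r5:Mul1
c10: CDB Add1=52; issue ADD r3<-Add1 | r0:Mul2,r1:7,r2:3,r3:Add1,r4:52,r5:Mul1
c11: CDB Mul1=28 | r0:Mul2,r1:7,r2:3,r3:Add1,r4:52,r5:28
c12: - | r0:Mul2,r1:7,r2:3,r3:Add1,r4:52,r5:28
c13: CDB Add2=80 | r0:Mul2,r1:7,r2:3,r3:Add1,r4:52,r5:28
c14: - | r0:Mul2,r1:7,r2:3,r3:Add1,r4:52,r5:28
c15: CDB Add1=108 | r0:Mul2,r1:7,r2:3,r3:108,r4:52,r5:28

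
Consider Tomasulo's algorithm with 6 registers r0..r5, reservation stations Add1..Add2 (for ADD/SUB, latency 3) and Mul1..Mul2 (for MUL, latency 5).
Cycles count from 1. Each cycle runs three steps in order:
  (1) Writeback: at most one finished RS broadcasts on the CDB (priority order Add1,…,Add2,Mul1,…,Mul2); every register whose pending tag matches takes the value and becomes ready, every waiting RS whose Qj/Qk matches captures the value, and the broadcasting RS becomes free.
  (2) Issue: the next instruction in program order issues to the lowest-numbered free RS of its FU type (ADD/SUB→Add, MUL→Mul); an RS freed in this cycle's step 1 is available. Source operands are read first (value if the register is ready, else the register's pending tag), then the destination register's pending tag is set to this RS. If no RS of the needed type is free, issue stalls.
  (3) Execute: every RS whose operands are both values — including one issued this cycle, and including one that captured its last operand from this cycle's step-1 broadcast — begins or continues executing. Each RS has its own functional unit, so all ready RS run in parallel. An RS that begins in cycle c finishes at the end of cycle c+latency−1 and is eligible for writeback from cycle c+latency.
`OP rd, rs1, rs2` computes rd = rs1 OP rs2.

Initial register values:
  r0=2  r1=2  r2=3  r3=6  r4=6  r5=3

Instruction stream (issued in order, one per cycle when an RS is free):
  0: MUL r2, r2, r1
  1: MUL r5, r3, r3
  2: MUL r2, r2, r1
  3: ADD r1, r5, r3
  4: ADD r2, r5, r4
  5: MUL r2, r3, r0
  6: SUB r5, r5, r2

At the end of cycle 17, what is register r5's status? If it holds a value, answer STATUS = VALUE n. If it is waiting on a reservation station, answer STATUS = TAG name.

c1: issue MUL r2<-Mul1 | r0:2,r1:2,r2:Mul1,r3:6,r4:6,r5:3
c2: issue MUL r5<-Mul2 | r0:2,r1:2,r2:Mul1,r3:6,r4:6,r5:Mul2
c3: stall | r0:2,r1:2,r2:Mul1,r3:6,r4:6,r5:Mul2
c4: stall | r0:2,r1:2,r2:Mul1,r3:6,r4:6,r5:Mul2
c5: stall | r0:2,r1:2,r2:Mul1,r3:6,r4:6,r5:Mul2
c6: CDB Mul1=6; issue MUL r2<-Mul1 | r0:2,r1:2,r2:Mul1,r3:6,r4:6,r5:Mul2
c7: CDB Mul2=36; issue ADD r1<-Add1 | r0:2,r1:Add1,r2:Mul1,r3:6,r4:6,r5:36
c8: issue ADD r2<-Add2 | r0:2,r1:Add1,r2:Add2,r3:6,r4:6,r5:36
c9: issue MUL r2<-Mul2 | r0:2,r1:Add1,r2:Mul2,r3:6,r4:6,r5:36
c10: CDB Add1=42; issue SUB r5<-Add1 | r0:2,r1:42,r2:Mul2,r3:6,r4:6,r5:Add1
c11: CDB Add2=42 | r0:2,r1:42,r2:Mul2,r3:6,r4:6,r5:Add1
c12: CDB Mul1=12 | r0:2,r1:42,r2:Mul2,r3:6,r4:6,r5:Add1
c13: - | r0:2,r1:42,r2:Mul2,r3:6,r4:6,r5:Add1
c14: CDB Mul2=12 | r0:2,r1:42,r2:12,r3:6,r4:6,r5:Add1
c15: - | r0:2,r1:42,r2:12,r3:6,r4:6,r5:Add1
c16: - | r0:2,r1:42,r2:12,r3:6,r4:6,r5:Add1
c17: CDB Add1=24 | r0:2,r1:42,r2:12,r3:6,r4:6,r5:24

STATUS = VALUE 24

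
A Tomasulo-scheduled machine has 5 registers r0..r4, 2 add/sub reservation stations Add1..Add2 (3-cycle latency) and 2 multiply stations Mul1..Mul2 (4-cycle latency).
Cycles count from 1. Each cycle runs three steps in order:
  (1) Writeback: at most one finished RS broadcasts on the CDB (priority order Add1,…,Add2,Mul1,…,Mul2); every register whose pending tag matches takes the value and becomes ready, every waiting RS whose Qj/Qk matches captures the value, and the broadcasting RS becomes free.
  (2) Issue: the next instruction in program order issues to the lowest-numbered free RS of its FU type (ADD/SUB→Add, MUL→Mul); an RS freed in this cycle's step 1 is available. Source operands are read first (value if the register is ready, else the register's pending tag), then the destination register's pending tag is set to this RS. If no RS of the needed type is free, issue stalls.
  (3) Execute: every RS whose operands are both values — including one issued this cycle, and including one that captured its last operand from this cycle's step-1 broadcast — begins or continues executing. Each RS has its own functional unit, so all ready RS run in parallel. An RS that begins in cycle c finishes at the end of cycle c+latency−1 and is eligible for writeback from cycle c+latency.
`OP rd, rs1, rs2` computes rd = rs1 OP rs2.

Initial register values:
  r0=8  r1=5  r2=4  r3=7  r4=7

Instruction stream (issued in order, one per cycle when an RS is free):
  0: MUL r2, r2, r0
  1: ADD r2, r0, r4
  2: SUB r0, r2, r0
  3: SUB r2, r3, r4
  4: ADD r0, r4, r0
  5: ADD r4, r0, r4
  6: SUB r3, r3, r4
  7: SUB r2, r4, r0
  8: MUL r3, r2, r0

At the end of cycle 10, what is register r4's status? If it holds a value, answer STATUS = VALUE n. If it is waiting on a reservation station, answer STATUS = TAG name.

c1: issue MUL r2<-Mul1 | r0:8,r1:5,r2:Mul1,r3:7,r4:7
c2: issue ADD r2<-Add1 | r0:8,r1:5,r2:Add1,r3:7,r4:7
c3: issue SUB r0<-Add2 | r0:Add2,r1:5,r2:Add1,r3:7,r4:7
c4: stall | r0:Add2,r1:5,r2:Add1,r3:7,r4:7
c5: CDB Add1=15; issue SUB r2<-Add1 | r0:Add2,r1:5,r2:Add1,r3:7,r4:7
c6: CDB Mul1=32; stall | r0:Add2,r1:5,r2:Add1,r3:7,r4:7
c7: stall | r0:Add2,r1:5,r2:Add1,r3:7,r4:7
c8: CDB Add1=0; issue ADD r0<-Add1 | r0:Add1,r1:5,r2:0,r3:7,r4:7
c9: CDB Add2=7; issue ADD r4<-Add2 | r0:Add1,r1:5,r2:0,r3:7,r4:Add2
c10: stall | r0:Add1,r1:5,r2:0,r3:7,r4:Add2

STATUS = TAG Add2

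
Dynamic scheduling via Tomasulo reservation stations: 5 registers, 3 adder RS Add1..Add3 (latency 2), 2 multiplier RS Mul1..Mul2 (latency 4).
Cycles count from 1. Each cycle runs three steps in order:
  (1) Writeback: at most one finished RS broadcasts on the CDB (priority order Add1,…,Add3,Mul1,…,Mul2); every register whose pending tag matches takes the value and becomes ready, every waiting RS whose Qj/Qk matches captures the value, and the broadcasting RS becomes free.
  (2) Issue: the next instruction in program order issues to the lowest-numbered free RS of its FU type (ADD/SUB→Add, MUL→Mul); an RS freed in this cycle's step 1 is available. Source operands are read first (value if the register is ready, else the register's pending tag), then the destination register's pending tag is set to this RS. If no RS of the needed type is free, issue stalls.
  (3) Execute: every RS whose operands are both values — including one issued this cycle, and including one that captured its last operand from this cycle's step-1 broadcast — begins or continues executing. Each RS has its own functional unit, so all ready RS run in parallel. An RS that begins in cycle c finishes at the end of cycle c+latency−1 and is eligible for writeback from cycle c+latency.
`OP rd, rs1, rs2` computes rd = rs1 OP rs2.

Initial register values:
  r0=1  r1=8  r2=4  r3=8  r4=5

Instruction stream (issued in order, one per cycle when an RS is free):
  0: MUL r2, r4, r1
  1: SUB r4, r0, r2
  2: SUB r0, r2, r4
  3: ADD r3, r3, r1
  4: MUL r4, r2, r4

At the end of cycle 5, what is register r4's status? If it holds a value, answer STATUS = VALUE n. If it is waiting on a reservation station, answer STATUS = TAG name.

c1: issue MUL r2<-Mul1 | r0:1,r1:8,r2:Mul1,r3:8,r4:5
c2: issue SUB r4<-Add1 | r0:1,r1:8,r2:Mul1,r3:8,r4:Add1
c3: issue SUB r0<-Add2 | r0:Add2,r1:8,r2:Mul1,r3:8,r4:Add1
c4: issue ADD r3<-Add3 | r0:Add2,r1:8,r2:Mul1,r3:Add3,r4:Add1
c5: CDB Mul1=40; issue MUL r4<-Mul1 | r0:Add2,r1:8,r2:40,r3:Add3,r4:Mul1

STATUS = TAG Mul1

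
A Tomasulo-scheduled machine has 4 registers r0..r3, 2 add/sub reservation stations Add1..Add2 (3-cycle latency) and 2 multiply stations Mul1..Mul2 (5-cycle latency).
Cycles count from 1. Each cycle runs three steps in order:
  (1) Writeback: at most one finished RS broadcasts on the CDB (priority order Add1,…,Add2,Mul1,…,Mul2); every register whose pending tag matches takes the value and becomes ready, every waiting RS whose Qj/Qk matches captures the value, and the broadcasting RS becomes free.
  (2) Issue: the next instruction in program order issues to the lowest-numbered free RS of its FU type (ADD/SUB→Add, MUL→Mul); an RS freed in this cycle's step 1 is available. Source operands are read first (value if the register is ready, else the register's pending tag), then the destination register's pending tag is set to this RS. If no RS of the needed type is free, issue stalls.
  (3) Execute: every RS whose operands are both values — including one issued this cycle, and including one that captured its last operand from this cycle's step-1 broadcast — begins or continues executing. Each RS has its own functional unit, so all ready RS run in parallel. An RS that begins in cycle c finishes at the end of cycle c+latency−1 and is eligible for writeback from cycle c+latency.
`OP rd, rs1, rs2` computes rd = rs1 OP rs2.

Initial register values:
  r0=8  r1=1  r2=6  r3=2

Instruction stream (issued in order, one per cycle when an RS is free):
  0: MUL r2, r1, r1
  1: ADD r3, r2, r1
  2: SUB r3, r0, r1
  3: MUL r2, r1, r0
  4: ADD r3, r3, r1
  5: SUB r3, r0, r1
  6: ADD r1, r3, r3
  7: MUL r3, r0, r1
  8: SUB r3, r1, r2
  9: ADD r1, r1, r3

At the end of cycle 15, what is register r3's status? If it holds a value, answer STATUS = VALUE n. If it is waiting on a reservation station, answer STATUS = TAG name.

STATUS = TAG Add2

  c1: issue MUL r2<-Mul1  regs: r0:8,r1:1,r2:Mul1,r3:2
  c2: issue ADD r3<-Add1  regs: r0:8,r1:1,r2:Mul1,r3:Add1
  c3: issue SUB r3<-Add2  regs: r0:8,r1:1,r2:Mul1,r3:Add2
  c4: issue MUL r2<-Mul2  regs: r0:8,r1:1,r2:Mul2,r3:Add2
  c5: stall  regs: r0:8,r1:1,r2:Mul2,r3:Add2
  c6: CDB Add2=7; issue ADD r3<-Add2  regs: r0:8,r1:1,r2:Mul2,r3:Add2
  c7: CDB Mul1=1; stall  regs: r0:8,r1:1,r2:Mul2,r3:Add2
  c8: stall  regs: r0:8,r1:1,r2:Mul2,r3:Add2
  c9: CDB Add2=8; issue SUB r3<-Add2  regs: r0:8,r1:1,r2:Mul2,r3:Add2
  c10: CDB Add1=2; issue ADD r1<-Add1  regs: r0:8,r1:Add1,r2:Mul2,r3:Add2
  c11: CDB Mul2=8; issue MUL r3<-Mul1  regs: r0:8,r1:Add1,r2:8,r3:Mul1
  c12: CDB Add2=7; issue SUB r3<-Add2  regs: r0:8,r1:Add1,r2:8,r3:Add2
  c13: stall  regs: r0:8,r1:Add1,r2:8,r3:Add2
  c14: stall  regs: r0:8,r1:Add1,r2:8,r3:Add2
  c15: CDB Add1=14; issue ADD r1<-Add1  regs: r0:8,r1:Add1,r2:8,r3:Add2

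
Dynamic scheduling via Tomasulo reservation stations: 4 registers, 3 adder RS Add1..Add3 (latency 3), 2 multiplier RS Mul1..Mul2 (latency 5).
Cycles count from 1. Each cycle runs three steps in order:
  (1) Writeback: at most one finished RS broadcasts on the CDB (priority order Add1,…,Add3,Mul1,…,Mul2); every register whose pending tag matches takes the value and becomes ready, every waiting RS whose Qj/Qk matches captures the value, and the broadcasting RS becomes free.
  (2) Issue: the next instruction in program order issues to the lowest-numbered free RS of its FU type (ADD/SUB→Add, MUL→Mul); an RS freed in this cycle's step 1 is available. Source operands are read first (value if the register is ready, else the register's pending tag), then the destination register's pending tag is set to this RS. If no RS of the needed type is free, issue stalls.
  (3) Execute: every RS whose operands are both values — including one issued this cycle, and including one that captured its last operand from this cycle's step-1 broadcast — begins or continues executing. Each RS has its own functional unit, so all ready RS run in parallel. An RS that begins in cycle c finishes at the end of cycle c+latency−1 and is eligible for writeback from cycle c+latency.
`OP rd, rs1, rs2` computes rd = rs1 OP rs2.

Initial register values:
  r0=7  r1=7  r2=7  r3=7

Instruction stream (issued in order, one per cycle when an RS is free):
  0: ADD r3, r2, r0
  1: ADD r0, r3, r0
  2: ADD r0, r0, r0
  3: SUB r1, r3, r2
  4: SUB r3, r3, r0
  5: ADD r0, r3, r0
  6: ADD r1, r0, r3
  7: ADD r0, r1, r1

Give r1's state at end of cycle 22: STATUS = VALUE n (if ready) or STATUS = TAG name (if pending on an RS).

STATUS = VALUE -14

cycle 1: issue ADD r3<-Add1 // r0:7,r1:7,r2:7,r3:Add1
cycle 2: issue ADD r0<-Add2 // r0:Add2,r1:7,r2:7,r3:Add1
cycle 3: issue ADD r0<-Add3 // r0:Add3,r1:7,r2:7,r3:Add1
cycle 4: CDB Add1=14; issue SUB r1<-Add1 // r0:Add3,r1:Add1,r2:7,r3:14
cycle 5: stall // r0:Add3,r1:Add1,r2:7,r3:14
cycle 6: stall // r0:Add3,r1:Add1,r2:7,r3:14
cycle 7: CDB Add1=7; issue SUB r3<-Add1 // r0:Add3,r1:7,r2:7,r3:Add1
cycle 8: CDB Add2=21; issue ADD r0<-Add2 // r0:Add2,r1:7,r2:7,r3:Add1
cycle 9: stall // r0:Add2,r1:7,r2:7,r3:Add1
cycle 10: stall // r0:Add2,r1:7,r2:7,r3:Add1
cycle 11: CDB Add3=42; issue ADD r1<-Add3 // r0:Add2,r1:Add3,r2:7,r3:Add1
cycle 12: stall // r0:Add2,r1:Add3,r2:7,r3:Add1
cycle 13: stall // r0:Add2,r1:Add3,r2:7,r3:Add1
cycle 14: CDB Add1=-28; issue ADD r0<-Add1 // r0:Add1,r1:Add3,r2:7,r3:-28
cycle 15: - // r0:Add1,r1:Add3,r2:7,r3:-28
cycle 16: - // r0:Add1,r1:Add3,r2:7,r3:-28
cycle 17: CDB Add2=14 // r0:Add1,r1:Add3,r2:7,r3:-28
cycle 18: - // r0:Add1,r1:Add3,r2:7,r3:-28
cycle 19: - // r0:Add1,r1:Add3,r2:7,r3:-28
cycle 20: CDB Add3=-14 // r0:Add1,r1:-14,r2:7,r3:-28
cycle 21: - // r0:Add1,r1:-14,r2:7,r3:-28
cycle 22: - // r0:Add1,r1:-14,r2:7,r3:-28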